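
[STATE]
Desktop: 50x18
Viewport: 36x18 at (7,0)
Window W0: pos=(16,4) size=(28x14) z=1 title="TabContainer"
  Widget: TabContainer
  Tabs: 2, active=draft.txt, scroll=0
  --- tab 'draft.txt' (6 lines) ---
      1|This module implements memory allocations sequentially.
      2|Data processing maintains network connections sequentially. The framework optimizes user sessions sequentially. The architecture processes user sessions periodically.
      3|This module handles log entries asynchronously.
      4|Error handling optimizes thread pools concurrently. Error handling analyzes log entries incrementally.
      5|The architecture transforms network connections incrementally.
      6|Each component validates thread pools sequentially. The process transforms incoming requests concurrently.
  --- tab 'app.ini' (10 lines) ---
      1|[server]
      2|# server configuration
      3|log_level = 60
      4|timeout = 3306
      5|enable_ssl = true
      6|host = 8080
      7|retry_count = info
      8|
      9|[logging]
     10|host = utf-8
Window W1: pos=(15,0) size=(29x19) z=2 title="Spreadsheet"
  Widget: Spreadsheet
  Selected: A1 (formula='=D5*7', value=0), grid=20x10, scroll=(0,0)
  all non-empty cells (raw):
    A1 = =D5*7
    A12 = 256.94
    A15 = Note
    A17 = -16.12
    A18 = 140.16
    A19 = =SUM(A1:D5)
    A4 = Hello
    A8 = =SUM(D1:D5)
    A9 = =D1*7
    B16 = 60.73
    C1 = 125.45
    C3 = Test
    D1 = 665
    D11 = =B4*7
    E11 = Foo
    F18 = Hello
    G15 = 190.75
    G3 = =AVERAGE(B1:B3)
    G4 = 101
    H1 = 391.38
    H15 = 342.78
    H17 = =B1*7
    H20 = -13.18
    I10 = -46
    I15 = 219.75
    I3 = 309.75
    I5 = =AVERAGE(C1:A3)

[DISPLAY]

        ┏━━━━━━━━━━━━━━━━━━━━━━━━━━━
        ┃ Spreadsheet               
        ┠───────────────────────────
        ┃A1: =D5*7                  
        ┃       A       B       C   
        ┃---------------------------
        ┃  1      [0]       0  125.4
        ┃  2        0       0       
        ┃  3        0       0Test   
        ┃  4 Hello          0       
        ┃  5        0       0       
        ┃  6        0       0       
        ┃  7        0       0       
        ┃  8      665       0       
        ┃  9     4655       0       
        ┃ 10        0       0       
        ┃ 11        0       0       
        ┃ 12   256.94       0       


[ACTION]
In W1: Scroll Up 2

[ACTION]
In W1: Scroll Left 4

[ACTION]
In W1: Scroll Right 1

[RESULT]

        ┏━━━━━━━━━━━━━━━━━━━━━━━━━━━
        ┃ Spreadsheet               
        ┠───────────────────────────
        ┃A1: =D5*7                  
        ┃       B       C       D   
        ┃---------------------------
        ┃  1        0  125.45     66
        ┃  2        0       0       
        ┃  3        0Test           
        ┃  4        0       0       
        ┃  5        0       0       
        ┃  6        0       0       
        ┃  7        0       0       
        ┃  8        0       0       
        ┃  9        0       0       
        ┃ 10        0       0       
        ┃ 11        0       0       
        ┃ 12        0       0       


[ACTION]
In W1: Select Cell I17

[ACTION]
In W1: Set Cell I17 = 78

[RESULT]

        ┏━━━━━━━━━━━━━━━━━━━━━━━━━━━
        ┃ Spreadsheet               
        ┠───────────────────────────
        ┃I17: 78                    
        ┃       B       C       D   
        ┃---------------------------
        ┃  1        0  125.45     66
        ┃  2        0       0       
        ┃  3        0Test           
        ┃  4        0       0       
        ┃  5        0       0       
        ┃  6        0       0       
        ┃  7        0       0       
        ┃  8        0       0       
        ┃  9        0       0       
        ┃ 10        0       0       
        ┃ 11        0       0       
        ┃ 12        0       0       


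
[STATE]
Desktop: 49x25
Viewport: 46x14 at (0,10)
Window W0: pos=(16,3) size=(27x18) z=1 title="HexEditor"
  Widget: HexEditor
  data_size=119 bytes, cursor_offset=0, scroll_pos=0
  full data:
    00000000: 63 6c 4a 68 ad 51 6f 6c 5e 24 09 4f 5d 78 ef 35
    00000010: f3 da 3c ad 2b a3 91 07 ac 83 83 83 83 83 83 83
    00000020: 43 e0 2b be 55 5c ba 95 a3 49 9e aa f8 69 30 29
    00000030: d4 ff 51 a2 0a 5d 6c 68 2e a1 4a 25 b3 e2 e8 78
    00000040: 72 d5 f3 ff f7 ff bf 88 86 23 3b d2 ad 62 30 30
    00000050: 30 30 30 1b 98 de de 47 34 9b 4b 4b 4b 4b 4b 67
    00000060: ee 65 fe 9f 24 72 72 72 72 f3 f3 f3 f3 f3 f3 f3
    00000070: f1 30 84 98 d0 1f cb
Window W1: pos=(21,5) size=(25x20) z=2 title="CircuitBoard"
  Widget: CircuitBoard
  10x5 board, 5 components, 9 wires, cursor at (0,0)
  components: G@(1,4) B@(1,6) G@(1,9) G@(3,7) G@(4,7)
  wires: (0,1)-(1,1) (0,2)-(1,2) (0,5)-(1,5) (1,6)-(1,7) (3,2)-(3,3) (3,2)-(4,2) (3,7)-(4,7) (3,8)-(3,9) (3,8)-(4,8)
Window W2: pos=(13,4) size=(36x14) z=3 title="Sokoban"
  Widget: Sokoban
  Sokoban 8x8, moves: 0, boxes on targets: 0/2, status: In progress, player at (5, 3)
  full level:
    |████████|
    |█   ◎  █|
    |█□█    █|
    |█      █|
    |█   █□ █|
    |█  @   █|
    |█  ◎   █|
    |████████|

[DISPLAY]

             ┃█      █                        
             ┃█   █□ █                        
             ┃█  @   █                        
             ┃█  ◎   █                        
             ┃████████                        
             ┃Moves: 0  0/2                   
             ┃                                
             ┗━━━━━━━━━━━━━━━━━━━━━━━━━━━━━━━━
                ┃    ┃Cursor: (0,0)          ┃
                ┃    ┃                       ┃
                ┗━━━━┃                       ┃
                     ┃                       ┃
                     ┃                       ┃
                     ┃                       ┃


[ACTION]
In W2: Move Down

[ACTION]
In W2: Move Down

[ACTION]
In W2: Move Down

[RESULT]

             ┃█      █                        
             ┃█   █□ █                        
             ┃█      █                        
             ┃█  +   █                        
             ┃████████                        
             ┃Moves: 1  0/2                   
             ┃                                
             ┗━━━━━━━━━━━━━━━━━━━━━━━━━━━━━━━━
                ┃    ┃Cursor: (0,0)          ┃
                ┃    ┃                       ┃
                ┗━━━━┃                       ┃
                     ┃                       ┃
                     ┃                       ┃
                     ┃                       ┃


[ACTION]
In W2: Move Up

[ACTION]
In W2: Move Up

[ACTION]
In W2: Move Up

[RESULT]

             ┃█  @   █                        
             ┃█   █□ █                        
             ┃█      █                        
             ┃█  ◎   █                        
             ┃████████                        
             ┃Moves: 4  0/2                   
             ┃                                
             ┗━━━━━━━━━━━━━━━━━━━━━━━━━━━━━━━━
                ┃    ┃Cursor: (0,0)          ┃
                ┃    ┃                       ┃
                ┗━━━━┃                       ┃
                     ┃                       ┃
                     ┃                       ┃
                     ┃                       ┃


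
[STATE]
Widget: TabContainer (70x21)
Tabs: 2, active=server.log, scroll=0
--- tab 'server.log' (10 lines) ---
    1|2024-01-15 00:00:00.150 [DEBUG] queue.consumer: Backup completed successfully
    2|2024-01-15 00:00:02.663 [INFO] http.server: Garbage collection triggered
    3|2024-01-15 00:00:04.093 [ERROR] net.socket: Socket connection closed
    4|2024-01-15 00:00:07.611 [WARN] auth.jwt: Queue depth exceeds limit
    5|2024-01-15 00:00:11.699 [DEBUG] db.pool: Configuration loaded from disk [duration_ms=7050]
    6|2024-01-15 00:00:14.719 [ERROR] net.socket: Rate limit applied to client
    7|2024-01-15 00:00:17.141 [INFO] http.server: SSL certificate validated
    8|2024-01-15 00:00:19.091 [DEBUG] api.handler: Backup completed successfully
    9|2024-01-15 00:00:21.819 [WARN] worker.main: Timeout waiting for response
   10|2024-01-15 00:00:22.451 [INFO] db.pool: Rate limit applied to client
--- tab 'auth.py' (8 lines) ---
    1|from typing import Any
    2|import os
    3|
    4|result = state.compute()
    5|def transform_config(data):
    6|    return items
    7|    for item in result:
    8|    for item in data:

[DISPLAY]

[server.log]│ auth.py                                                 
──────────────────────────────────────────────────────────────────────
2024-01-15 00:00:00.150 [DEBUG] queue.consumer: Backup completed succe
2024-01-15 00:00:02.663 [INFO] http.server: Garbage collection trigger
2024-01-15 00:00:04.093 [ERROR] net.socket: Socket connection closed  
2024-01-15 00:00:07.611 [WARN] auth.jwt: Queue depth exceeds limit    
2024-01-15 00:00:11.699 [DEBUG] db.pool: Configuration loaded from dis
2024-01-15 00:00:14.719 [ERROR] net.socket: Rate limit applied to clie
2024-01-15 00:00:17.141 [INFO] http.server: SSL certificate validated 
2024-01-15 00:00:19.091 [DEBUG] api.handler: Backup completed successf
2024-01-15 00:00:21.819 [WARN] worker.main: Timeout waiting for respon
2024-01-15 00:00:22.451 [INFO] db.pool: Rate limit applied to client  
                                                                      
                                                                      
                                                                      
                                                                      
                                                                      
                                                                      
                                                                      
                                                                      
                                                                      


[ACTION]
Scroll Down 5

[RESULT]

[server.log]│ auth.py                                                 
──────────────────────────────────────────────────────────────────────
2024-01-15 00:00:14.719 [ERROR] net.socket: Rate limit applied to clie
2024-01-15 00:00:17.141 [INFO] http.server: SSL certificate validated 
2024-01-15 00:00:19.091 [DEBUG] api.handler: Backup completed successf
2024-01-15 00:00:21.819 [WARN] worker.main: Timeout waiting for respon
2024-01-15 00:00:22.451 [INFO] db.pool: Rate limit applied to client  
                                                                      
                                                                      
                                                                      
                                                                      
                                                                      
                                                                      
                                                                      
                                                                      
                                                                      
                                                                      
                                                                      
                                                                      
                                                                      
                                                                      


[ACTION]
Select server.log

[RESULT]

[server.log]│ auth.py                                                 
──────────────────────────────────────────────────────────────────────
2024-01-15 00:00:00.150 [DEBUG] queue.consumer: Backup completed succe
2024-01-15 00:00:02.663 [INFO] http.server: Garbage collection trigger
2024-01-15 00:00:04.093 [ERROR] net.socket: Socket connection closed  
2024-01-15 00:00:07.611 [WARN] auth.jwt: Queue depth exceeds limit    
2024-01-15 00:00:11.699 [DEBUG] db.pool: Configuration loaded from dis
2024-01-15 00:00:14.719 [ERROR] net.socket: Rate limit applied to clie
2024-01-15 00:00:17.141 [INFO] http.server: SSL certificate validated 
2024-01-15 00:00:19.091 [DEBUG] api.handler: Backup completed successf
2024-01-15 00:00:21.819 [WARN] worker.main: Timeout waiting for respon
2024-01-15 00:00:22.451 [INFO] db.pool: Rate limit applied to client  
                                                                      
                                                                      
                                                                      
                                                                      
                                                                      
                                                                      
                                                                      
                                                                      
                                                                      


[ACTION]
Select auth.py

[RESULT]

 server.log │[auth.py]                                                
──────────────────────────────────────────────────────────────────────
from typing import Any                                                
import os                                                             
                                                                      
result = state.compute()                                              
def transform_config(data):                                           
    return items                                                      
    for item in result:                                               
    for item in data:                                                 
                                                                      
                                                                      
                                                                      
                                                                      
                                                                      
                                                                      
                                                                      
                                                                      
                                                                      
                                                                      
                                                                      


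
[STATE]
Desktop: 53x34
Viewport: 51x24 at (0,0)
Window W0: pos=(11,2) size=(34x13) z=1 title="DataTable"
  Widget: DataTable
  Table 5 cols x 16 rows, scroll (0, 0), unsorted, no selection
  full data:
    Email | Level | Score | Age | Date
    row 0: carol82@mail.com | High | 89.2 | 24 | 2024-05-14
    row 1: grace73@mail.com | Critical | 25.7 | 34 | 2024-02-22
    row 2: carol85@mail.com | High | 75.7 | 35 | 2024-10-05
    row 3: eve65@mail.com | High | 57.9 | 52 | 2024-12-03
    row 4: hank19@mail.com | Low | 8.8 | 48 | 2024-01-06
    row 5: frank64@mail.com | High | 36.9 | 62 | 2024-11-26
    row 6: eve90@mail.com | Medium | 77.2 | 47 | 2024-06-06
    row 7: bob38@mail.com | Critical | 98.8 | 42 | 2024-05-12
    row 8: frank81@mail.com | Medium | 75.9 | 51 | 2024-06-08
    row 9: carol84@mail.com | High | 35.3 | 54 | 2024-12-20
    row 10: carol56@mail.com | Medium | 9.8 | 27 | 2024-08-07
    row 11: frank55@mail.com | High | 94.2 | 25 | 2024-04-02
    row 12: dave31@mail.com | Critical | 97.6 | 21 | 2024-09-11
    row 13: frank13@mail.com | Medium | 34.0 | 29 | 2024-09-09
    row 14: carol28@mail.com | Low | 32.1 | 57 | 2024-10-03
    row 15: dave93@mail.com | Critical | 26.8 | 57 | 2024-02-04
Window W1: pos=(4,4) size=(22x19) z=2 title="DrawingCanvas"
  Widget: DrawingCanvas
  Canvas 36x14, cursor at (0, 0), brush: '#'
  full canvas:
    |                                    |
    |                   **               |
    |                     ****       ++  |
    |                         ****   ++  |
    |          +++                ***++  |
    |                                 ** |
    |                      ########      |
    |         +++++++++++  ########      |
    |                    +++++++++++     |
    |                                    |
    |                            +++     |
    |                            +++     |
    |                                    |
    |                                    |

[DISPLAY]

                                                   
                                                   
           ┏━━━━━━━━━━━━━━━━━━━━━━━━━━━━━━━━┓      
           ┃ DataTable                      ┃      
    ┏━━━━━━━━━━━━━━━━━━━━┓──────────────────┨      
    ┃ DrawingCanvas      ┃  │Level   │Score│┃      
    ┠────────────────────┨──┼────────┼─────┼┃      
    ┃+                   ┃om│High    │89.2 │┃      
    ┃                   *┃om│Critical│25.7 │┃      
    ┃                    ┃om│High    │75.7 │┃      
    ┃                    ┃  │High    │57.9 │┃      
    ┃          +++       ┃m │Low     │8.8  │┃      
    ┃                    ┃om│High    │36.9 │┃      
    ┃                    ┃  │Medium  │77.2 │┃      
    ┃         +++++++++++┃━━━━━━━━━━━━━━━━━━┛      
    ┃                    ┃                         
    ┃                    ┃                         
    ┃                    ┃                         
    ┃                    ┃                         
    ┃                    ┃                         
    ┃                    ┃                         
    ┃                    ┃                         
    ┗━━━━━━━━━━━━━━━━━━━━┛                         
                                                   


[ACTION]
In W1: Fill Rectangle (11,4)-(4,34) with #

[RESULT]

                                                   
                                                   
           ┏━━━━━━━━━━━━━━━━━━━━━━━━━━━━━━━━┓      
           ┃ DataTable                      ┃      
    ┏━━━━━━━━━━━━━━━━━━━━┓──────────────────┨      
    ┃ DrawingCanvas      ┃  │Level   │Score│┃      
    ┠────────────────────┨──┼────────┼─────┼┃      
    ┃+                   ┃om│High    │89.2 │┃      
    ┃                   *┃om│Critical│25.7 │┃      
    ┃                    ┃om│High    │75.7 │┃      
    ┃                    ┃  │High    │57.9 │┃      
    ┃    ################┃m │Low     │8.8  │┃      
    ┃    ################┃om│High    │36.9 │┃      
    ┃    ################┃  │Medium  │77.2 │┃      
    ┃    ################┃━━━━━━━━━━━━━━━━━━┛      
    ┃    ################┃                         
    ┃    ################┃                         
    ┃    ################┃                         
    ┃    ################┃                         
    ┃                    ┃                         
    ┃                    ┃                         
    ┃                    ┃                         
    ┗━━━━━━━━━━━━━━━━━━━━┛                         
                                                   


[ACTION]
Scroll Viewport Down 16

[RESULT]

    ┃                    ┃  │High    │57.9 │┃      
    ┃    ################┃m │Low     │8.8  │┃      
    ┃    ################┃om│High    │36.9 │┃      
    ┃    ################┃  │Medium  │77.2 │┃      
    ┃    ################┃━━━━━━━━━━━━━━━━━━┛      
    ┃    ################┃                         
    ┃    ################┃                         
    ┃    ################┃                         
    ┃    ################┃                         
    ┃                    ┃                         
    ┃                    ┃                         
    ┃                    ┃                         
    ┗━━━━━━━━━━━━━━━━━━━━┛                         
                                                   
                                                   
                                                   
                                                   
                                                   
                                                   
                                                   
                                                   
                                                   
                                                   
                                                   


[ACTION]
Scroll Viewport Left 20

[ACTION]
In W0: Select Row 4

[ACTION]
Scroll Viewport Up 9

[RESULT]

                                                   
           ┏━━━━━━━━━━━━━━━━━━━━━━━━━━━━━━━━┓      
           ┃ DataTable                      ┃      
    ┏━━━━━━━━━━━━━━━━━━━━┓──────────────────┨      
    ┃ DrawingCanvas      ┃  │Level   │Score│┃      
    ┠────────────────────┨──┼────────┼─────┼┃      
    ┃+                   ┃om│High    │89.2 │┃      
    ┃                   *┃om│Critical│25.7 │┃      
    ┃                    ┃om│High    │75.7 │┃      
    ┃                    ┃  │High    │57.9 │┃      
    ┃    ################┃m │Low     │8.8  │┃      
    ┃    ################┃om│High    │36.9 │┃      
    ┃    ################┃  │Medium  │77.2 │┃      
    ┃    ################┃━━━━━━━━━━━━━━━━━━┛      
    ┃    ################┃                         
    ┃    ################┃                         
    ┃    ################┃                         
    ┃    ################┃                         
    ┃                    ┃                         
    ┃                    ┃                         
    ┃                    ┃                         
    ┗━━━━━━━━━━━━━━━━━━━━┛                         
                                                   
                                                   


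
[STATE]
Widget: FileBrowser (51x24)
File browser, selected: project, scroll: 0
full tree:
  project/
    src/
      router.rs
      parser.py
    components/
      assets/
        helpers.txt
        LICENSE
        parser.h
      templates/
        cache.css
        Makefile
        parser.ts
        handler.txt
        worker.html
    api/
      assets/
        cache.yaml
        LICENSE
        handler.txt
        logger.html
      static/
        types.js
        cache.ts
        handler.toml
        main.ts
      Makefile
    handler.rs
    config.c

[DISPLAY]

> [-] project/                                     
    [+] src/                                       
    [+] components/                                
    [+] api/                                       
    handler.rs                                     
    config.c                                       
                                                   
                                                   
                                                   
                                                   
                                                   
                                                   
                                                   
                                                   
                                                   
                                                   
                                                   
                                                   
                                                   
                                                   
                                                   
                                                   
                                                   
                                                   


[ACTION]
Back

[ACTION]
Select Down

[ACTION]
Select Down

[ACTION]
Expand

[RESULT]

  [-] project/                                     
    [+] src/                                       
  > [-] components/                                
      [+] assets/                                  
      [+] templates/                               
    [+] api/                                       
    handler.rs                                     
    config.c                                       
                                                   
                                                   
                                                   
                                                   
                                                   
                                                   
                                                   
                                                   
                                                   
                                                   
                                                   
                                                   
                                                   
                                                   
                                                   
                                                   


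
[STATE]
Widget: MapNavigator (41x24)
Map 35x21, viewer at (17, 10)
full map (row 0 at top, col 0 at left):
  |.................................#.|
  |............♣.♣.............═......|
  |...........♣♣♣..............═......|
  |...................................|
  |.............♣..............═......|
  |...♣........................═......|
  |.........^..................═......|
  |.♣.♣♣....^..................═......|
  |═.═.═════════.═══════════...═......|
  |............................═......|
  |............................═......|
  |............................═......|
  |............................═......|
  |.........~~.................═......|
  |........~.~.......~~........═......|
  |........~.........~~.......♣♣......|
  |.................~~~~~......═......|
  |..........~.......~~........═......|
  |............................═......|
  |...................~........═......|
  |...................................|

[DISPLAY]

                                         
                                         
   .................................#.   
   ............♣.♣.............═......   
   ...........♣♣♣..............═......   
   ...................................   
   .............♣..............═......   
   ...♣........................═......   
   .........^..................═......   
   .♣.♣♣....^..................═......   
   ═.═.═════════.═══════════...═......   
   ............................═......   
   .................@..........═......   
   ............................═......   
   ............................═......   
   .........~~.................═......   
   ........~.~.......~~........═......   
   ........~.........~~.......♣♣......   
   .................~~~~~......═......   
   ..........~.......~~........═......   
   ............................═......   
   ...................~........═......   
   ...................................   
                                         


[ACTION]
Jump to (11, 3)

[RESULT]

                                         
                                         
                                         
                                         
                                         
                                         
                                         
                                         
                                         
         ................................
         ............♣.♣.............═...
         ...........♣♣♣..............═...
         ...........@....................
         .............♣..............═...
         ...♣........................═...
         .........^..................═...
         .♣.♣♣....^..................═...
         ═.═.═════════.═══════════...═...
         ............................═...
         ............................═...
         ............................═...
         ............................═...
         .........~~.................═...
         ........~.~.......~~........═...


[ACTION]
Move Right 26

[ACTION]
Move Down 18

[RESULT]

═══════════...═......                    
..............═......                    
..............═......                    
..............═......                    
..............═......                    
..............═......                    
....~~........═......                    
....~~.......♣♣......                    
...~~~~~......═......                    
....~~........═......                    
..............═......                    
.....~........═......                    
....................@                    
                                         
                                         
                                         
                                         
                                         
                                         
                                         
                                         
                                         
                                         
                                         


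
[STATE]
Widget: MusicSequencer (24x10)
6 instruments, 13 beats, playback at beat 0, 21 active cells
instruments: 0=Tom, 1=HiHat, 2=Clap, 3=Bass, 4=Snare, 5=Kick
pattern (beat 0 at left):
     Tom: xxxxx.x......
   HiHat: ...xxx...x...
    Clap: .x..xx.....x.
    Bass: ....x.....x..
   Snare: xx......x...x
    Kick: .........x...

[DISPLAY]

      ▼123456789012     
   Tom█████·█······     
 HiHat···███···█···     
  Clap·█··██·····█·     
  Bass····█·····█··     
 Snare██······█···█     
  Kick·········█···     
                        
                        
                        


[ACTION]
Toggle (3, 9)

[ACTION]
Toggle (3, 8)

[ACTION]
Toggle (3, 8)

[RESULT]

      ▼123456789012     
   Tom█████·█······     
 HiHat···███···█···     
  Clap·█··██·····█·     
  Bass····█····██··     
 Snare██······█···█     
  Kick·········█···     
                        
                        
                        


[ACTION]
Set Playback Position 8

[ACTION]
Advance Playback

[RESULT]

      012345678▼012     
   Tom█████·█······     
 HiHat···███···█···     
  Clap·█··██·····█·     
  Bass····█····██··     
 Snare██······█···█     
  Kick·········█···     
                        
                        
                        


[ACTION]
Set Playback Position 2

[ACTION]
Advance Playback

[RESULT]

      012▼456789012     
   Tom█████·█······     
 HiHat···███···█···     
  Clap·█··██·····█·     
  Bass····█····██··     
 Snare██······█···█     
  Kick·········█···     
                        
                        
                        


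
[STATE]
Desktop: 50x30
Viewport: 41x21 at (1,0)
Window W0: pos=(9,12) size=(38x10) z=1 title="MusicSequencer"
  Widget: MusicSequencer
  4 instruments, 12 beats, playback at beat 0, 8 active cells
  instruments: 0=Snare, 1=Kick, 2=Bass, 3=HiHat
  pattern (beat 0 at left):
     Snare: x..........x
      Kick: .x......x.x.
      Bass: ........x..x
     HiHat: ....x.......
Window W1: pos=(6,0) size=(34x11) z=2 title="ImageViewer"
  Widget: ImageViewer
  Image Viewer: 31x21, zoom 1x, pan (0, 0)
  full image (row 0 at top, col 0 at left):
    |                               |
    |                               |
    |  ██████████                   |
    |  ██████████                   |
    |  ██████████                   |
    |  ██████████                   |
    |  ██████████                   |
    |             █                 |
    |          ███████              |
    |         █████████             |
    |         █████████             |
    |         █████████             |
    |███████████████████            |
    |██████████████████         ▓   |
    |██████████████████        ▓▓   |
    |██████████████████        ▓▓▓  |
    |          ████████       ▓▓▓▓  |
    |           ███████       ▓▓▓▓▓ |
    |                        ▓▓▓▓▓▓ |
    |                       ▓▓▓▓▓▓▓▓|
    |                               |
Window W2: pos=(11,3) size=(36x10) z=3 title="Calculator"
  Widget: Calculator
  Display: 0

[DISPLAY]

     ┏━━━━━━━━━━━━━━━━━━━━━━━━━━━━━━━━┓  
     ┃ ImageViewer                    ┃  
     ┠────────────────────────────────┨  
     ┃    ┏━━━━━━━━━━━━━━━━━━━━━━━━━━━━━━
     ┃    ┃ Calculator                   
     ┃  ██┠──────────────────────────────
     ┃  ██┃                              
     ┃  ██┃┌───┬───┬───┬───┐             
     ┃  ██┃│ 7 │ 8 │ 9 │ ÷ │             
     ┃  ██┃├───┼───┼───┼───┤             
     ┗━━━━┃│ 4 │ 5 │ 6 │ × │             
          ┃└───┴───┴───┴───┘             
        ┏━┗━━━━━━━━━━━━━━━━━━━━━━━━━━━━━━
        ┃ MusicSequencer                 
        ┠────────────────────────────────
        ┃      ▼12345678901              
        ┃ Snare█··········█              
        ┃  Kick·█······█·█·              
        ┃  Bass········█··█              
        ┃ HiHat····█·······              
        ┃                                


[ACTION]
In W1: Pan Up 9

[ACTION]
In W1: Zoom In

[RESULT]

     ┏━━━━━━━━━━━━━━━━━━━━━━━━━━━━━━━━┓  
     ┃ ImageViewer                    ┃  
     ┠────────────────────────────────┨  
     ┃    ┏━━━━━━━━━━━━━━━━━━━━━━━━━━━━━━
     ┃    ┃ Calculator                   
     ┃    ┠──────────────────────────────
     ┃    ┃                              
     ┃    ┃┌───┬───┬───┬───┐             
     ┃    ┃│ 7 │ 8 │ 9 │ ÷ │             
     ┃    ┃├───┼───┼───┼───┤             
     ┗━━━━┃│ 4 │ 5 │ 6 │ × │             
          ┃└───┴───┴───┴───┘             
        ┏━┗━━━━━━━━━━━━━━━━━━━━━━━━━━━━━━
        ┃ MusicSequencer                 
        ┠────────────────────────────────
        ┃      ▼12345678901              
        ┃ Snare█··········█              
        ┃  Kick·█······█·█·              
        ┃  Bass········█··█              
        ┃ HiHat····█·······              
        ┃                                


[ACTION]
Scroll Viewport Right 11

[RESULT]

━━━━━━━━━━━━━━━━━━━━━━━━━━━━━━┓          
mageViewer                    ┃          
──────────────────────────────┨          
  ┏━━━━━━━━━━━━━━━━━━━━━━━━━━━━━━━━━━┓   
  ┃ Calculator                       ┃   
  ┠──────────────────────────────────┨   
  ┃                                 0┃   
  ┃┌───┬───┬───┬───┐                 ┃   
  ┃│ 7 │ 8 │ 9 │ ÷ │                 ┃   
  ┃├───┼───┼───┼───┤                 ┃   
━━┃│ 4 │ 5 │ 6 │ × │                 ┃   
  ┃└───┴───┴───┴───┘                 ┃   
┏━┗━━━━━━━━━━━━━━━━━━━━━━━━━━━━━━━━━━┛   
┃ MusicSequencer                     ┃   
┠────────────────────────────────────┨   
┃      ▼12345678901                  ┃   
┃ Snare█··········█                  ┃   
┃  Kick·█······█·█·                  ┃   
┃  Bass········█··█                  ┃   
┃ HiHat····█·······                  ┃   
┃                                    ┃   


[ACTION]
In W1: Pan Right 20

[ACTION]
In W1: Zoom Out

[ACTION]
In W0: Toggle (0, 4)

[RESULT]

━━━━━━━━━━━━━━━━━━━━━━━━━━━━━━┓          
mageViewer                    ┃          
──────────────────────────────┨          
  ┏━━━━━━━━━━━━━━━━━━━━━━━━━━━━━━━━━━┓   
  ┃ Calculator                       ┃   
  ┠──────────────────────────────────┨   
  ┃                                 0┃   
  ┃┌───┬───┬───┬───┐                 ┃   
  ┃│ 7 │ 8 │ 9 │ ÷ │                 ┃   
  ┃├───┼───┼───┼───┤                 ┃   
━━┃│ 4 │ 5 │ 6 │ × │                 ┃   
  ┃└───┴───┴───┴───┘                 ┃   
┏━┗━━━━━━━━━━━━━━━━━━━━━━━━━━━━━━━━━━┛   
┃ MusicSequencer                     ┃   
┠────────────────────────────────────┨   
┃      ▼12345678901                  ┃   
┃ Snare█···█······█                  ┃   
┃  Kick·█······█·█·                  ┃   
┃  Bass········█··█                  ┃   
┃ HiHat····█·······                  ┃   
┃                                    ┃   
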